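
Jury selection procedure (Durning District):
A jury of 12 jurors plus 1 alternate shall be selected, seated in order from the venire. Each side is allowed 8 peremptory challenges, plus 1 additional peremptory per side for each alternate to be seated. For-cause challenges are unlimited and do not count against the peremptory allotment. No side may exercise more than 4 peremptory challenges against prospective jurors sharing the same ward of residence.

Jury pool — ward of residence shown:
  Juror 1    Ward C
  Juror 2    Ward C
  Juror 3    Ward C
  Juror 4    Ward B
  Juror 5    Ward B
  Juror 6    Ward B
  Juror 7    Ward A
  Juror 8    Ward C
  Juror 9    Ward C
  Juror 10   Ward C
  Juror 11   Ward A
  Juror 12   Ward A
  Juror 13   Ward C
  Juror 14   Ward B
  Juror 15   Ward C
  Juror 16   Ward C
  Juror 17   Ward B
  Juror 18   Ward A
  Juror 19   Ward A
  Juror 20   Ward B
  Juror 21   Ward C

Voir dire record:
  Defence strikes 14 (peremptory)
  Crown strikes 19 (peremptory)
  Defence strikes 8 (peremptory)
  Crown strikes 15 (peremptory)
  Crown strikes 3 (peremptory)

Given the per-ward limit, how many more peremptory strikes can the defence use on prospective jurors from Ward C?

Defence peremptories so far: #14, #8 — 2 of 9 used, 7 left overall.
Against Ward C: #8 — 1 used; per-ward cap 4 leaves 3.
Binding limit: min(7, 3) = 3.

3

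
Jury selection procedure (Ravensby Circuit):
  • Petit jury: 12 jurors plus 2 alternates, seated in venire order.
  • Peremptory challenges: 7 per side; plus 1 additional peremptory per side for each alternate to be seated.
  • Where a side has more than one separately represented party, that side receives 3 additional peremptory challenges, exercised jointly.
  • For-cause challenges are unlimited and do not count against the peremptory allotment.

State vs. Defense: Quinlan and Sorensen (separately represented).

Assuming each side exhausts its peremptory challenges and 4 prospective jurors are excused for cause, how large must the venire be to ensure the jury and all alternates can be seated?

Seats to fill: 12 + 2 alternates = 14.
Peremptories — State: 7 + 1×2 = 9; Defense: 7 + 1×2 + 3 = 12; total 21.
For-cause removals: 4.
Minimum venire: 14 + 21 + 4 = 39.

39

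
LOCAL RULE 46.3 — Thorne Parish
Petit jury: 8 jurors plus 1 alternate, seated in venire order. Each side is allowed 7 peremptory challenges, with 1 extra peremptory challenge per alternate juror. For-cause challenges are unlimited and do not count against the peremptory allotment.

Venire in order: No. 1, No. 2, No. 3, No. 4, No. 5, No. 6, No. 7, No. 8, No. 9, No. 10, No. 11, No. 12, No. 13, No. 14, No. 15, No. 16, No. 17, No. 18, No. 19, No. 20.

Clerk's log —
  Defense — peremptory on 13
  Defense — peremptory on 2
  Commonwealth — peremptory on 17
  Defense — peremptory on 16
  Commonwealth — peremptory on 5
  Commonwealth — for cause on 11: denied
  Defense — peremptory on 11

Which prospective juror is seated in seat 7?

9

Removed: #2, #5, #11, #13, #16, #17.
Filling seats in venire order through position 7: #1, #3, #4, #6, #7, #8, #9.
So seat 7 is #9.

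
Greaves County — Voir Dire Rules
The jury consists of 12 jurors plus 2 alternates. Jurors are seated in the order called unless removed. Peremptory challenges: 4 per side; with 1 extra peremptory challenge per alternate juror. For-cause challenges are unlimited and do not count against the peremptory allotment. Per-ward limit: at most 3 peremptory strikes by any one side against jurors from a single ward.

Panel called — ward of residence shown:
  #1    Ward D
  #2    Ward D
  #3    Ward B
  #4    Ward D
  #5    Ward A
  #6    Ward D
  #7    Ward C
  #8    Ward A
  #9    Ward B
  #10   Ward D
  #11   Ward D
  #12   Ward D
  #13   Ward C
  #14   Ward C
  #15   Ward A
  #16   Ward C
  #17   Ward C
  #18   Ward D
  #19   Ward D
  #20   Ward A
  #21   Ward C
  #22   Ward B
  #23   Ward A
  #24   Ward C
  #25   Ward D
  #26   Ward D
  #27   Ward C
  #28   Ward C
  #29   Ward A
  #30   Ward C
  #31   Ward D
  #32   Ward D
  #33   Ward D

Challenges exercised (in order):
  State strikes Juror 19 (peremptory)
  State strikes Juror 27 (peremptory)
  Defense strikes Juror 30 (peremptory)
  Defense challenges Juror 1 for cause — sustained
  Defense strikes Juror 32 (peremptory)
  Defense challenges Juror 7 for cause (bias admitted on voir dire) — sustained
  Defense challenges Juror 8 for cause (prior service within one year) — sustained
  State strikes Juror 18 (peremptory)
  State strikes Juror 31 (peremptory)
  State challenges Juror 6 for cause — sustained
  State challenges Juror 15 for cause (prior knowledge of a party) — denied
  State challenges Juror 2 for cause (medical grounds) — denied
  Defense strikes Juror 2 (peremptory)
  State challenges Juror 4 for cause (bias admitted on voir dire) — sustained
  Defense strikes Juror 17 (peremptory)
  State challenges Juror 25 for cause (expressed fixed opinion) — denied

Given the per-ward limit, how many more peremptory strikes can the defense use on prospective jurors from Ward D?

Defense peremptories so far: #30, #32, #2, #17 — 4 of 6 used, 2 left overall.
Against Ward D: #32, #2 — 2 used; per-ward cap 3 leaves 1.
Binding limit: min(2, 1) = 1.

1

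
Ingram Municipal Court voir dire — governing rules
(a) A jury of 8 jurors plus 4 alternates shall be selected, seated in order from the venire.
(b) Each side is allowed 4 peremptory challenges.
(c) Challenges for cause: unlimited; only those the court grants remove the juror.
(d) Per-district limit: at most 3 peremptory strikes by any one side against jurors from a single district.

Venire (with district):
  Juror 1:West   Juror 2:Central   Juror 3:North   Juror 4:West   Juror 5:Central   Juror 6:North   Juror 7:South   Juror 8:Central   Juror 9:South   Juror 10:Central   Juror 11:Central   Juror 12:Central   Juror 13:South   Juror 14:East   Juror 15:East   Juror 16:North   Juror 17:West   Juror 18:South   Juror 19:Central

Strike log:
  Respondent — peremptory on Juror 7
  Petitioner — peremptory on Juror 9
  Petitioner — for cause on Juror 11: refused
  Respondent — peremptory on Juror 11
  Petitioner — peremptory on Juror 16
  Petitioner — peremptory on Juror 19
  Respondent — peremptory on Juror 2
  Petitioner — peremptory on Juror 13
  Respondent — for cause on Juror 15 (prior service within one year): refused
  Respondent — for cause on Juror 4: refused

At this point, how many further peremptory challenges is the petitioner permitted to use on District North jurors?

Petitioner peremptories so far: #9, #16, #19, #13 — 4 of 4 used, 0 left overall.
Against District North: #16 — 1 used; per-district cap 3 leaves 2.
Binding limit: min(0, 2) = 0.

0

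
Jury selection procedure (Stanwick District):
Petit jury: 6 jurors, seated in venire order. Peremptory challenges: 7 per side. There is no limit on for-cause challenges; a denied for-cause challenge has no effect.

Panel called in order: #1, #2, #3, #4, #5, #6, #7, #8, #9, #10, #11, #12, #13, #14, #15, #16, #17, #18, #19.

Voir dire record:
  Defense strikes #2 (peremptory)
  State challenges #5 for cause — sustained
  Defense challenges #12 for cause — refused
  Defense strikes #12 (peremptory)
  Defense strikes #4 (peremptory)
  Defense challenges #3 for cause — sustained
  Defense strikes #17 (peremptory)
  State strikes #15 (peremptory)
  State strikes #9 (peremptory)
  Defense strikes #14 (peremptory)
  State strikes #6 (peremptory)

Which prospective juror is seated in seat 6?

13

Removed: #2, #3, #4, #5, #6, #9, #12, #14, #15, #17.
Seating in order: seats 1–6 → #1, #7, #8, #10, #11, #13.
So seat 6 is #13.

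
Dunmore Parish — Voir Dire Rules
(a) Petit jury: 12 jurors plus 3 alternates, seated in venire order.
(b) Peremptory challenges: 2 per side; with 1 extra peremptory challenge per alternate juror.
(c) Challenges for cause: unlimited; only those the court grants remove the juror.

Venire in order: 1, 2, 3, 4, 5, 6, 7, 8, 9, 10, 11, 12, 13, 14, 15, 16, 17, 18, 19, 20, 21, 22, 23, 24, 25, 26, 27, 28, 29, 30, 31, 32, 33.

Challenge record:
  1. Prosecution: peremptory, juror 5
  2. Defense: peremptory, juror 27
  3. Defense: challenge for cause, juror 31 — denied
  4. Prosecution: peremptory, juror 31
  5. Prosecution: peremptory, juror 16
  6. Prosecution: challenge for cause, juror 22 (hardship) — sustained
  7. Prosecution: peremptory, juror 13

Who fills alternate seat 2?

Removed: #5, #13, #16, #22, #27, #31.
Seating in order: seats 1–12 → #1, #2, #3, #4, #6, #7, #8, #9, #10, #11, #12, #14; alternates → #15, #17, #18.
So alternate 2 is #17.

17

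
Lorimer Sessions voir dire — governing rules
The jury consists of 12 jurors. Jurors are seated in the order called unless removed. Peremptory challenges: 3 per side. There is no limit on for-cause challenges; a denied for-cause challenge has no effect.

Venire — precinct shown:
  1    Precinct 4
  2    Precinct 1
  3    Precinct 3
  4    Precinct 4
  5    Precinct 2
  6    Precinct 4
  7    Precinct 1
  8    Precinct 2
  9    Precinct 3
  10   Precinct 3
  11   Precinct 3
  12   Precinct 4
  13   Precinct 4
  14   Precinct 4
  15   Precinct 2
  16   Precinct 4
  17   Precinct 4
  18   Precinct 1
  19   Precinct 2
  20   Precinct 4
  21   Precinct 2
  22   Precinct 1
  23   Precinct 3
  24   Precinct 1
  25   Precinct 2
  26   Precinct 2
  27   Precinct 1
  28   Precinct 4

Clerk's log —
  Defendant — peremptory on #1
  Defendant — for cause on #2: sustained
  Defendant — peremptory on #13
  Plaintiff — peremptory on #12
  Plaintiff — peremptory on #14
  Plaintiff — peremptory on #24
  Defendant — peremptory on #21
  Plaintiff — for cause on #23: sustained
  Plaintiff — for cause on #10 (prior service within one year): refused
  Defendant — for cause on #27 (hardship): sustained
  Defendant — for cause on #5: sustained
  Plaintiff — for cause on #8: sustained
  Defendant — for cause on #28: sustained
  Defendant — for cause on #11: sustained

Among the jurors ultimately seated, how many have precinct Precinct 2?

2

Removed: #1, #2, #5, #8, #11, #12, #13, #14, #21, #23, #24, #27, #28.
Seated jurors 1–12: #3, #4, #6, #7, #9, #10, #15, #16, #17, #18, #19, #20.
Of those, in Precinct 2: #15, #19 → 2.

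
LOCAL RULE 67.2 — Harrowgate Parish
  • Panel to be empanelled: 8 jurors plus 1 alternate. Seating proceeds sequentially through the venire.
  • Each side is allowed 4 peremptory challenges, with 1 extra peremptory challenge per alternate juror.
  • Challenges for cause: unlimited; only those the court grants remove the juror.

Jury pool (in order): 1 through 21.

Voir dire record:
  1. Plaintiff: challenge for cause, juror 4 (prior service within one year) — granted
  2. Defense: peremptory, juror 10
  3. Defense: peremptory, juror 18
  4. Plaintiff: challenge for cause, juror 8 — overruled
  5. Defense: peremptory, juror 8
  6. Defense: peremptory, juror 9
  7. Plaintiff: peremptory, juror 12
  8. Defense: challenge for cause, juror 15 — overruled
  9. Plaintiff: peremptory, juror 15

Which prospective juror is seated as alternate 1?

Removed: #4, #8, #9, #10, #12, #15, #18.
Seating in order: seats 1–8 → #1, #2, #3, #5, #6, #7, #11, #13; alternates → #14.
So alternate 1 is #14.

14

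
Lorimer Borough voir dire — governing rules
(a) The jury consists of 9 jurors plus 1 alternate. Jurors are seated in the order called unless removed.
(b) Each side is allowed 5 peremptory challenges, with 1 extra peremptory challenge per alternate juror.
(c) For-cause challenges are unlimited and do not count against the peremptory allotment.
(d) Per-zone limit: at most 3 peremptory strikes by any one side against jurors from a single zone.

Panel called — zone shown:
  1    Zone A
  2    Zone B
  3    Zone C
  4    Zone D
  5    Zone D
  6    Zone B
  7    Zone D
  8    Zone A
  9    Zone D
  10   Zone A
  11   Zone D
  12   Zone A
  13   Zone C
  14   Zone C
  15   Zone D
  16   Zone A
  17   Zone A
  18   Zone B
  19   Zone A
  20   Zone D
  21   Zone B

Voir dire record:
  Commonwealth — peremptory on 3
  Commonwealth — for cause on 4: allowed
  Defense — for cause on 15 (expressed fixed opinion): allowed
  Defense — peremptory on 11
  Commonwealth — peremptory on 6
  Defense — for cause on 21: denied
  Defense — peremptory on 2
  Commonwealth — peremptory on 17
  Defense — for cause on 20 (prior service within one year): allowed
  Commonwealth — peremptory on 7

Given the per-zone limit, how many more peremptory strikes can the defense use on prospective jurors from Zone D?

2

Defense peremptories so far: #11, #2 — 2 of 6 used, 4 left overall.
Against Zone D: #11 — 1 used; per-zone cap 3 leaves 2.
Binding limit: min(4, 2) = 2.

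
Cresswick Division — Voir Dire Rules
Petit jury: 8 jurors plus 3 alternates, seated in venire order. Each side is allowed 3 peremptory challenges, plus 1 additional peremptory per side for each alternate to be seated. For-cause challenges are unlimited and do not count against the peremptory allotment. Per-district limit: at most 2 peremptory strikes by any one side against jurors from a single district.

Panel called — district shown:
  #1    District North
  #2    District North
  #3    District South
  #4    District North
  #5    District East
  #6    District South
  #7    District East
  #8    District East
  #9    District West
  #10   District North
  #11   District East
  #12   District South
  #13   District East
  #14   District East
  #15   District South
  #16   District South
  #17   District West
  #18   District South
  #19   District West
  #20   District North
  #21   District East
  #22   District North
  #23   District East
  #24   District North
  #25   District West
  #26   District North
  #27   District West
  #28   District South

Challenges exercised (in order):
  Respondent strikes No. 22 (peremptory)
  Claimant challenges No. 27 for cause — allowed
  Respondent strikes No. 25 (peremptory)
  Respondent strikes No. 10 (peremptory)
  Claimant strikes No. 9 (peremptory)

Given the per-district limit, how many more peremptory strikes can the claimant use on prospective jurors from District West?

1

Claimant peremptories so far: #9 — 1 of 6 used, 5 left overall.
Against District West: #9 — 1 used; per-district cap 2 leaves 1.
Binding limit: min(5, 1) = 1.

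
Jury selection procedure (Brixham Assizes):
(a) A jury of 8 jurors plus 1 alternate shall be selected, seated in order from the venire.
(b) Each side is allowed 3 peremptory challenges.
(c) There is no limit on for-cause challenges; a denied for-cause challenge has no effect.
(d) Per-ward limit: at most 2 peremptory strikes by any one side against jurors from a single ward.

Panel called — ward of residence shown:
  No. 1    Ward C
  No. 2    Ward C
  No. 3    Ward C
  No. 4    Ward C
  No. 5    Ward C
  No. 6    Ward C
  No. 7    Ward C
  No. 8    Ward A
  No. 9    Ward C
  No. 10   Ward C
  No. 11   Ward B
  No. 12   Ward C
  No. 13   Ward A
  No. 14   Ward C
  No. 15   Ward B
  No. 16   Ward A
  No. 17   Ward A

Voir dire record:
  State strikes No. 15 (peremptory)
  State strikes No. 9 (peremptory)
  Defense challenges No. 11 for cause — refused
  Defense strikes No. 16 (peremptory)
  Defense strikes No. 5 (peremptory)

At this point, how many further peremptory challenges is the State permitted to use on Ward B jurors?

State peremptories so far: #15, #9 — 2 of 3 used, 1 left overall.
Against Ward B: #15 — 1 used; per-ward cap 2 leaves 1.
Binding limit: min(1, 1) = 1.

1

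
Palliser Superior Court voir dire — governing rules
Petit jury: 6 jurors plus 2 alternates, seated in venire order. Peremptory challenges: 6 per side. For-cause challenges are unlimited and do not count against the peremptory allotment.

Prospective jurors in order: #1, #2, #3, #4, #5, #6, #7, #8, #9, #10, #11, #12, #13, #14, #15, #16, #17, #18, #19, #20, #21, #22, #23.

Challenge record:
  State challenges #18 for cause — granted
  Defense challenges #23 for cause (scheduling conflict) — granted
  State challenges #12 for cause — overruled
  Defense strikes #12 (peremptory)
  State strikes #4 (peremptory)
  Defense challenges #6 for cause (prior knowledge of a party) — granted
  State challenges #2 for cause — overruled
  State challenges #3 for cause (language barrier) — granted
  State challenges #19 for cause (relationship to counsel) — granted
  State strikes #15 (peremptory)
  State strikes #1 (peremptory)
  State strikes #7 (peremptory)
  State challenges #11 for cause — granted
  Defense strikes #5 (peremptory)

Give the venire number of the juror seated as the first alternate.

16

Removed: #1, #3, #4, #5, #6, #7, #11, #12, #15, #18, #19, #23. (#2 stays — for-cause denied.)
Seating in order: seats 1–6 → #2, #8, #9, #10, #13, #14; alternates → #16, #17.
So alternate 1 is #16.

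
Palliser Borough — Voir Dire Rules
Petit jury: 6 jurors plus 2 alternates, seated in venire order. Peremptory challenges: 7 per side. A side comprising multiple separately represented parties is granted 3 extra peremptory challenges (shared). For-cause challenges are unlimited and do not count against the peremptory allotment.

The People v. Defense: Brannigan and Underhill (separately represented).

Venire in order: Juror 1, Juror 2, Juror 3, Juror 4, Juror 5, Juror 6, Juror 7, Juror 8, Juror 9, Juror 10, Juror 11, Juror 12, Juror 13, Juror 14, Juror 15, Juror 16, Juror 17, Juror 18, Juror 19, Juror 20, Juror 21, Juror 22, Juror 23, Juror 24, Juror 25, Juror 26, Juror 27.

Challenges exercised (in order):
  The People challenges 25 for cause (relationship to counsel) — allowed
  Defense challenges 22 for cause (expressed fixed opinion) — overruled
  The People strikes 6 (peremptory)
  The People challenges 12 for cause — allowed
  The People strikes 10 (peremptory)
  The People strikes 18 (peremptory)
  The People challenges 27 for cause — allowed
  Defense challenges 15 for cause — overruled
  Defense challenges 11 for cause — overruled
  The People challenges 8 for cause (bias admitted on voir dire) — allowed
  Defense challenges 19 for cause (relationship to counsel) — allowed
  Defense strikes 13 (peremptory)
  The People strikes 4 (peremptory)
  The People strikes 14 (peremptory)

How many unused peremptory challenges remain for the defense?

9

Defense allotment: 7 base + 3 multi-party = 10.
Defense peremptories used: #13 — 1 (for-cause on #22, #15, #11, #19 don't count).
Remaining: 10 − 1 = 9.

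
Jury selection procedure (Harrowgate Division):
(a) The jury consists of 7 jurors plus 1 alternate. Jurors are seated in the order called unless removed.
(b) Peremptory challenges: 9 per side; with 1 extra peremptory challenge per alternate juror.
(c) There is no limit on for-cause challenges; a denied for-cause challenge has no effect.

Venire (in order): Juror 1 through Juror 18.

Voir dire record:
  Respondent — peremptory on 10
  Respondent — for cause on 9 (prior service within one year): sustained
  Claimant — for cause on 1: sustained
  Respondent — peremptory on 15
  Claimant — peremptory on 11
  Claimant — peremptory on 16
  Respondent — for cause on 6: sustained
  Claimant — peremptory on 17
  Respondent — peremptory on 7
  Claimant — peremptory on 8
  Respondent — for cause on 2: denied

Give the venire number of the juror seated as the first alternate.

Removed: #1, #6, #7, #8, #9, #10, #11, #15, #16, #17. (#2 stays — for-cause denied.)
Seating in order: seats 1–7 → #2, #3, #4, #5, #12, #13, #14; alternates → #18.
So alternate 1 is #18.

18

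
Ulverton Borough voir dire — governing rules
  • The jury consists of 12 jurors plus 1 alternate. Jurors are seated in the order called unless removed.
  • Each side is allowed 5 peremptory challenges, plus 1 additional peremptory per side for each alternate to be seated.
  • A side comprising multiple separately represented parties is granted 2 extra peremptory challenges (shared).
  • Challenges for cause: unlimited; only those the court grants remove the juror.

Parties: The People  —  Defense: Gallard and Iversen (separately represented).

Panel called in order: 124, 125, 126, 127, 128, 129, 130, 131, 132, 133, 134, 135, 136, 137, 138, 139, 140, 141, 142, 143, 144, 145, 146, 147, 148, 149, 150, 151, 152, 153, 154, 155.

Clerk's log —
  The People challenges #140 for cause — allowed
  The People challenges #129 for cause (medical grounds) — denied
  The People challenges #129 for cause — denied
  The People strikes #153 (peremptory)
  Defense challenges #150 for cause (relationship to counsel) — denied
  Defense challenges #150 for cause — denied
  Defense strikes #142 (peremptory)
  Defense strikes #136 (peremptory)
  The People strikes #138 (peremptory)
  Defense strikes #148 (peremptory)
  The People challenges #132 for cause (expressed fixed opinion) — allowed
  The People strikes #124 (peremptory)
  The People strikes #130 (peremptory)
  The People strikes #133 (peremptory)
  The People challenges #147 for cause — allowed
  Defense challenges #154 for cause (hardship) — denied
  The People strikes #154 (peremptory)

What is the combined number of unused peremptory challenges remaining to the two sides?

5

The People allotment: 5 base + 1 × 1 alternate = 6. Defense allotment: 5 base + 1 × 1 alternate + 2 multi-party = 8.
The People peremptories used: #153, #138, #124, #130, #133, #154 — 6 (for-cause on #140, #129, #129, #132, #147 don't count).
Defense peremptories used: #142, #136, #148 — 3 (for-cause on #150, #150, #154 don't count).
Remaining: (6 − 6) + (8 − 3) = 5.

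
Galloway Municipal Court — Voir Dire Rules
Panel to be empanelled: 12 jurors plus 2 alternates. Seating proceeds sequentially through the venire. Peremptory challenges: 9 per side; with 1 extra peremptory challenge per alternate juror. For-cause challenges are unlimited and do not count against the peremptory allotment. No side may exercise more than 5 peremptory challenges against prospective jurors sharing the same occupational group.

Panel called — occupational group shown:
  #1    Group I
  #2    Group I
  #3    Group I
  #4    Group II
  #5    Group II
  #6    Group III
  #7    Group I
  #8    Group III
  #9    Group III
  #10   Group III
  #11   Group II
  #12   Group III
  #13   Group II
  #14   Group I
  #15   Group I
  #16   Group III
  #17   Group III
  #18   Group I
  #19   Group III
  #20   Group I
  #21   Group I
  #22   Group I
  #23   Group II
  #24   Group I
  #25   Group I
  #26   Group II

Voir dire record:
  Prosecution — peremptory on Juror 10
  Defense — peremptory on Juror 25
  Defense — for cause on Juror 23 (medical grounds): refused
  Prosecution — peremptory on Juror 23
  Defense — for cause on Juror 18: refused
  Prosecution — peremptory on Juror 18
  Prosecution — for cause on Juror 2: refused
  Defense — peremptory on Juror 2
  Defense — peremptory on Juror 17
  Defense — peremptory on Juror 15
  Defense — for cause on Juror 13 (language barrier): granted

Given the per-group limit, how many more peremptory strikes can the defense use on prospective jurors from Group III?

4

Defense peremptories so far: #25, #2, #17, #15 — 4 of 11 used, 7 left overall.
Against Group III: #17 — 1 used; per-group cap 5 leaves 4.
Binding limit: min(7, 4) = 4.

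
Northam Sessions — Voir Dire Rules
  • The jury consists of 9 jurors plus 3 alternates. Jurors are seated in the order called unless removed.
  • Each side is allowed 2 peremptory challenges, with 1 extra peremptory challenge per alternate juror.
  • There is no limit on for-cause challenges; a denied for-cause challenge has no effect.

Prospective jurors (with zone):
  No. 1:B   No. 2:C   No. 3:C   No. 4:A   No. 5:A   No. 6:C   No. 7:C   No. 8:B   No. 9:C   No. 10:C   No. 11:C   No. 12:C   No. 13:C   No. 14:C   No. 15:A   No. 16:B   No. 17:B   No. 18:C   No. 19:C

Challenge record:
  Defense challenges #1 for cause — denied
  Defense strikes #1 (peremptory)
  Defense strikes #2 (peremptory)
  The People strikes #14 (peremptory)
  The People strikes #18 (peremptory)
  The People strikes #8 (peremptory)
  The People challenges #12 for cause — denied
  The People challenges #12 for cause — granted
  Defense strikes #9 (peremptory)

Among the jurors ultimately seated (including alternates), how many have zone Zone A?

3

Removed: #1, #2, #8, #9, #12, #14, #18.
Seated (12 incl. alternates): #3, #4, #5, #6, #7, #10, #11, #13, #15, #16, #17, #19.
Of those, in Zone A: #4, #5, #15 → 3.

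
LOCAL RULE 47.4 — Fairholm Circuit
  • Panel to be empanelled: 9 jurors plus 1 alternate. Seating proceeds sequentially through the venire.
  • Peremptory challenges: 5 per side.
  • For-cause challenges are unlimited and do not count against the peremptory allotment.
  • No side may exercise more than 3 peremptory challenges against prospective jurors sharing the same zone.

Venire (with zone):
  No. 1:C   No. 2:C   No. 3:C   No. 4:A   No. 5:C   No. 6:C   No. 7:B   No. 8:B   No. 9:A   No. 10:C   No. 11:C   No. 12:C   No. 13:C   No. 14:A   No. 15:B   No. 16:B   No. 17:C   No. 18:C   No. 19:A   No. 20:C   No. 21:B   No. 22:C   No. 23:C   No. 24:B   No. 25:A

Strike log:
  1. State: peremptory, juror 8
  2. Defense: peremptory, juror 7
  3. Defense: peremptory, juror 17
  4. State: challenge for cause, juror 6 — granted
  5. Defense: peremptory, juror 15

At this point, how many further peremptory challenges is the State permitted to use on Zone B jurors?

2

State peremptories so far: #8 — 1 of 5 used, 4 left overall.
Against Zone B: #8 — 1 used; per-zone cap 3 leaves 2.
Binding limit: min(4, 2) = 2.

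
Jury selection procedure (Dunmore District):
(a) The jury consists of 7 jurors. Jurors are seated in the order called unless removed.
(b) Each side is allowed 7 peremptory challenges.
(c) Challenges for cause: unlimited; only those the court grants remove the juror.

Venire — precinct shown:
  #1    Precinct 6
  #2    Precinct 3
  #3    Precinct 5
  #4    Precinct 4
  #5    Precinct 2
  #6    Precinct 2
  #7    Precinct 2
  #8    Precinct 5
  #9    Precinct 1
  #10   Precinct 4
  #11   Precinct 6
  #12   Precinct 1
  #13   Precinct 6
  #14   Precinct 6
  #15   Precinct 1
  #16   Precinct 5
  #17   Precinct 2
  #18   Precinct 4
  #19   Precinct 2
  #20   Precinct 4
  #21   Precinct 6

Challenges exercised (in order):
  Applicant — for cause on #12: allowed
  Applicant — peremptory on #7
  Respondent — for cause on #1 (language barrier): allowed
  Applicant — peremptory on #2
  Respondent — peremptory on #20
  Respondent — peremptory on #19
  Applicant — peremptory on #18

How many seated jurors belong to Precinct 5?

2

Removed: #1, #2, #7, #12, #18, #19, #20.
Seated jurors 1–7: #3, #4, #5, #6, #8, #9, #10.
Of those, in Precinct 5: #3, #8 → 2.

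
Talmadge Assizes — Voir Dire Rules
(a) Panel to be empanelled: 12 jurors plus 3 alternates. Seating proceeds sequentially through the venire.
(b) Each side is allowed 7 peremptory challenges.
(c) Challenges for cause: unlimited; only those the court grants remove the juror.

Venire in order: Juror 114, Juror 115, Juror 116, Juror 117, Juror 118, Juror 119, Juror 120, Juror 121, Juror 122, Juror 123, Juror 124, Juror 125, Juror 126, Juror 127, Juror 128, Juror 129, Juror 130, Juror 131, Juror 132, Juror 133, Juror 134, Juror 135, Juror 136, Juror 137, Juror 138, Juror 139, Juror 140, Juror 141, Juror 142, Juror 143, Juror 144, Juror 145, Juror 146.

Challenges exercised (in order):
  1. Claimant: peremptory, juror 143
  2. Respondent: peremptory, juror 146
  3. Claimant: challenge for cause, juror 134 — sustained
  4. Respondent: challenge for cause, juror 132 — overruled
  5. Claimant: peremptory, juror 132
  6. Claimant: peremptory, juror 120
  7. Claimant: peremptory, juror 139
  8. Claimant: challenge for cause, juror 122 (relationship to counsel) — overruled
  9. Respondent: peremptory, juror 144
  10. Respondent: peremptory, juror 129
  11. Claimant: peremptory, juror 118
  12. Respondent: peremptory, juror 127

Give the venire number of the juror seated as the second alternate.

Removed: #118, #120, #127, #129, #132, #134, #139, #143, #144, #146. (#122 stays — for-cause denied.)
Seating in order: seats 1–12 → #114, #115, #116, #117, #119, #121, #122, #123, #124, #125, #126, #128; alternates → #130, #131, #133.
So alternate 2 is #131.

131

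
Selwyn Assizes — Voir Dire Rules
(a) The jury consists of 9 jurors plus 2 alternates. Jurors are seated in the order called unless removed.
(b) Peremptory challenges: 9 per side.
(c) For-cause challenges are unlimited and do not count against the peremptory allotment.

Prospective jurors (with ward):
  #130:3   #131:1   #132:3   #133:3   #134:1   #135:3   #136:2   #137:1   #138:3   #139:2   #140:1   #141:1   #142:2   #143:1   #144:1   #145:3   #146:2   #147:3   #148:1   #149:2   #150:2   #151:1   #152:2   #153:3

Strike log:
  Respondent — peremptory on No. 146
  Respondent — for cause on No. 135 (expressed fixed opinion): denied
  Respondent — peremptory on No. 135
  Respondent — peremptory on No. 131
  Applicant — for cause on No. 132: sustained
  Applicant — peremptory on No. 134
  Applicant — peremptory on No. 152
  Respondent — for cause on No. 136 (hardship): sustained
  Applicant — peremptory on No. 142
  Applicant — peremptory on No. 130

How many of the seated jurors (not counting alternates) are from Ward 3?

3

Removed: #130, #131, #132, #134, #135, #136, #142, #146, #152.
Seated jurors 1–9: #133, #137, #138, #139, #140, #141, #143, #144, #145 (alternates #147, #148 not counted).
Of those, in Ward 3: #133, #138, #145 → 3.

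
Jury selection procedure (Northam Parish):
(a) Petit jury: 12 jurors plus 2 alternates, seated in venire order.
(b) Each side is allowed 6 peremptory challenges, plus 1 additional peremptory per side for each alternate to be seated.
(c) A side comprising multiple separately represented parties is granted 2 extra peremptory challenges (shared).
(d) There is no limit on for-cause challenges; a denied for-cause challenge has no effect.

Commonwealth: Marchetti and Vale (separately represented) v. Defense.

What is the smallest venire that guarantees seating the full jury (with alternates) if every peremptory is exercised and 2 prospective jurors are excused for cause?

Seats to fill: 12 + 2 alternates = 14.
Peremptories — Commonwealth: 6 + 1×2 + 2 = 10; Defense: 6 + 1×2 = 8; total 18.
For-cause removals: 2.
Minimum venire: 14 + 18 + 2 = 34.

34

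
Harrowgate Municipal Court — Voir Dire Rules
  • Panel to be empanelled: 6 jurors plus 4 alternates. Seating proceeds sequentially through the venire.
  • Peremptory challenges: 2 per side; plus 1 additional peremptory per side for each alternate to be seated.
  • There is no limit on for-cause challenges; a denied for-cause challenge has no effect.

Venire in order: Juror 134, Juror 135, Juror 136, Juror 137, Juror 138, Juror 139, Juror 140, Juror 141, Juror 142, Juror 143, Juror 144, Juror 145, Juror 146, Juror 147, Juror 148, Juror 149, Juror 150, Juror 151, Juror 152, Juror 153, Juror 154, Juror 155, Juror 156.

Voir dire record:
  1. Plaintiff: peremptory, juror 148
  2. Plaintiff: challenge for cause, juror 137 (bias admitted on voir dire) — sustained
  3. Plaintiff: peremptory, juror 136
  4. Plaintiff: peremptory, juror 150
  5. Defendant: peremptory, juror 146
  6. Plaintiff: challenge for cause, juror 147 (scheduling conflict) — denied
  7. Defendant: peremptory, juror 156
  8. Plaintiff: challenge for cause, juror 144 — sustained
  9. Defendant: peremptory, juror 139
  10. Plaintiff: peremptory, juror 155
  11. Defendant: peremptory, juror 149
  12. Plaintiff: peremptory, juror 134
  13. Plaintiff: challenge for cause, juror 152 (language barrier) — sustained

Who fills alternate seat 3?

151

Removed: #134, #136, #137, #139, #144, #146, #148, #149, #150, #152, #155, #156. (#147 stays — for-cause denied.)
Seating in order: seats 1–6 → #135, #138, #140, #141, #142, #143; alternates → #145, #147, #151, #153.
So alternate 3 is #151.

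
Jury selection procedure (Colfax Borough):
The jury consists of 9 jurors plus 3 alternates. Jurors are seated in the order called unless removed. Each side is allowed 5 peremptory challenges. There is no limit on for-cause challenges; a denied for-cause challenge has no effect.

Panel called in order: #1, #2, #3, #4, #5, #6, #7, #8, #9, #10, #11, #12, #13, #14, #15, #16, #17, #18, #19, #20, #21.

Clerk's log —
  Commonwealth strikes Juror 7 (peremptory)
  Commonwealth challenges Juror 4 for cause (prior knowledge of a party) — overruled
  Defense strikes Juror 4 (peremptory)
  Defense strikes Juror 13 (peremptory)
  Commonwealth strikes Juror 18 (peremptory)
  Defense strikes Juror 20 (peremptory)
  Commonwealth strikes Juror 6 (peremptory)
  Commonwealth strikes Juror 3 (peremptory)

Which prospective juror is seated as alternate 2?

16

Removed: #3, #4, #6, #7, #13, #18, #20.
Seating in order: seats 1–9 → #1, #2, #5, #8, #9, #10, #11, #12, #14; alternates → #15, #16, #17.
So alternate 2 is #16.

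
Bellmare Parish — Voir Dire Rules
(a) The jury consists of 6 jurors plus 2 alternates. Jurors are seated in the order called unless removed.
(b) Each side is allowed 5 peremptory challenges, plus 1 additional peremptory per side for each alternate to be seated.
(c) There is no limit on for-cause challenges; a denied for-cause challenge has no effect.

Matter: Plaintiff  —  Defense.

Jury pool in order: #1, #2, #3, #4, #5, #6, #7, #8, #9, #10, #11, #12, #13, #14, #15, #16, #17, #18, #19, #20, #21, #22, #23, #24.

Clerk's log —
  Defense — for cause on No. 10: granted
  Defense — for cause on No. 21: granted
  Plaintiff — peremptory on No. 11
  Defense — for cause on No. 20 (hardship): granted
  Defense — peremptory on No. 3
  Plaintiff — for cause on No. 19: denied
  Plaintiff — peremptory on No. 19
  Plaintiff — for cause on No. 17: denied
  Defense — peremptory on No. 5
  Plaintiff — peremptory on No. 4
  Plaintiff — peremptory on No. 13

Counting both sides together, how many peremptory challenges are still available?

8

Plaintiff allotment: 5 base + 1 × 2 alternates = 7. Defense allotment: 5 base + 1 × 2 alternates = 7.
Plaintiff peremptories used: #11, #19, #4, #13 — 4 (for-cause on #19, #17 don't count).
Defense peremptories used: #3, #5 — 2 (for-cause on #10, #21, #20 don't count).
Remaining: (7 − 4) + (7 − 2) = 8.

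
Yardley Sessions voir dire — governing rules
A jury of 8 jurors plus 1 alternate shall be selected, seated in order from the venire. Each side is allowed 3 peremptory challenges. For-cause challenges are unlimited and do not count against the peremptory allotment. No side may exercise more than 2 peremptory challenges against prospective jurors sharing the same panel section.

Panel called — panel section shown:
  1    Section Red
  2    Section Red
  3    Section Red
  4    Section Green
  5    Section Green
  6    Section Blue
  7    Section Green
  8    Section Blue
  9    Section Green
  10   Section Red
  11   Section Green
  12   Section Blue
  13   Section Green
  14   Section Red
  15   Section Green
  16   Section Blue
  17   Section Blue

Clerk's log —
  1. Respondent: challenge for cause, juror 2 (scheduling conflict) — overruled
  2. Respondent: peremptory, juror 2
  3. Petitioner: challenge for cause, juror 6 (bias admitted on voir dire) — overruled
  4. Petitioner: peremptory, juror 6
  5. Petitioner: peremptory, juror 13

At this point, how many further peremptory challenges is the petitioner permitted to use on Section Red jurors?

1

Petitioner peremptories so far: #6, #13 — 2 of 3 used, 1 left overall.
Against Section Red: none yet — per-section cap 2 leaves 2.
Binding limit: min(1, 2) = 1.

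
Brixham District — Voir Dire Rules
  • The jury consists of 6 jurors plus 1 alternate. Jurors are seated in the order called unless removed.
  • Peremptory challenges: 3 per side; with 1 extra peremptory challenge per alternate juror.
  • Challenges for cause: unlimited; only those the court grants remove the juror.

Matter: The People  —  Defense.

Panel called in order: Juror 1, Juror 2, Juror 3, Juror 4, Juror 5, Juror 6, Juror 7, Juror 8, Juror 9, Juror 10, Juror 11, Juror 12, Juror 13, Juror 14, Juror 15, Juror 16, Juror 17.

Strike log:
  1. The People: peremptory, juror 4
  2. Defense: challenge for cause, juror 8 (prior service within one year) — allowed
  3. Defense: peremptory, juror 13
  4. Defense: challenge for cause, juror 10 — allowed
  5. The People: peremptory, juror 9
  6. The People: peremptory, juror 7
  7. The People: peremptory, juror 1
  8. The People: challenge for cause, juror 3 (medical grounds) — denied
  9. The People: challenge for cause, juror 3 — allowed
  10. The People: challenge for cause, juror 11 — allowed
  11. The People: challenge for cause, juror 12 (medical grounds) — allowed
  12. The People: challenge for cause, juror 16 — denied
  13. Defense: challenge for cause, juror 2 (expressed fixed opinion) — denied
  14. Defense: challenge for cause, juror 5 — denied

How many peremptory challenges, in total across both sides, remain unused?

The People allotment: 3 base + 1 × 1 alternate = 4. Defense allotment: 3 base + 1 × 1 alternate = 4.
The People peremptories used: #4, #9, #7, #1 — 4 (for-cause on #3, #3, #11, #12, #16 don't count).
Defense peremptories used: #13 — 1 (for-cause on #8, #10, #2, #5 don't count).
Remaining: (4 − 4) + (4 − 1) = 3.

3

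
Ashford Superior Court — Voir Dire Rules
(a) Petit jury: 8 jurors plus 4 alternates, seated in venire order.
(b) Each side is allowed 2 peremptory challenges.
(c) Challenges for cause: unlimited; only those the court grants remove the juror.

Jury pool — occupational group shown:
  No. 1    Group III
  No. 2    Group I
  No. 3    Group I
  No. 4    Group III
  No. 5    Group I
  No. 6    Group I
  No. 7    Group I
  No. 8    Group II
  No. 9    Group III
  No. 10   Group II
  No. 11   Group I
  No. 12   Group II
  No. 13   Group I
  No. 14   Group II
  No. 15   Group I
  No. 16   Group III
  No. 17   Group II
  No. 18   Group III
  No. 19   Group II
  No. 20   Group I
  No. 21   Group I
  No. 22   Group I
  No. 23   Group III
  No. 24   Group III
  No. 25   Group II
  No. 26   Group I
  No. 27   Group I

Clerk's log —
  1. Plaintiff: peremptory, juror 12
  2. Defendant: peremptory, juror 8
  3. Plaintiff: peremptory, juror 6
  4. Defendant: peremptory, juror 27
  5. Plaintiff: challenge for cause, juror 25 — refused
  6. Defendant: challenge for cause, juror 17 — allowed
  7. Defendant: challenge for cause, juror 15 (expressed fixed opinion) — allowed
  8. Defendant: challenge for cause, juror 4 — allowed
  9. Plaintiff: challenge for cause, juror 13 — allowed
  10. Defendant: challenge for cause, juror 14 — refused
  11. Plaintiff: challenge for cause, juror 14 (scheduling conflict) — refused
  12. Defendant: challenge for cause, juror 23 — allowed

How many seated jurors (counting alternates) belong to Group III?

4

Removed: #4, #6, #8, #12, #13, #15, #17, #23, #27.
Seated (12 incl. alternates): #1, #2, #3, #5, #7, #9, #10, #11, #14, #16, #18, #19.
Of those, in Group III: #1, #9, #16, #18 → 4.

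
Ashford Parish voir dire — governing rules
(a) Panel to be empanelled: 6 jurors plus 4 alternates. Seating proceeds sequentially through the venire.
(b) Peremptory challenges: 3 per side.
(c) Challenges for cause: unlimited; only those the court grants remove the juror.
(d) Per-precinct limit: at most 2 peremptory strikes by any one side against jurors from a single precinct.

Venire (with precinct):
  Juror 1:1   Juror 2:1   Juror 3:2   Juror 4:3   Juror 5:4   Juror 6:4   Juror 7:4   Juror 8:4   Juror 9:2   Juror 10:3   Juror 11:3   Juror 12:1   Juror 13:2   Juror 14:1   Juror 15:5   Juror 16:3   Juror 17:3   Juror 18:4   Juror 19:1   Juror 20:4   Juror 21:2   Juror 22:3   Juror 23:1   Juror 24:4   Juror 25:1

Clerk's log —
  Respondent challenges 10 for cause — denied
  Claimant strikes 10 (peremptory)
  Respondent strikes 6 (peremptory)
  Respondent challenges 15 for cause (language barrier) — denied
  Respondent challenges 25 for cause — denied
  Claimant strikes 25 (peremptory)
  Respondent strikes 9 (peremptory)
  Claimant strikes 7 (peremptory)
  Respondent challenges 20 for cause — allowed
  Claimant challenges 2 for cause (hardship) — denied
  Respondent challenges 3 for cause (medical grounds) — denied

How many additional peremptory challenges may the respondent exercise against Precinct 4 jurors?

Respondent peremptories so far: #6, #9 — 2 of 3 used, 1 left overall.
Against Precinct 4: #6 — 1 used; per-precinct cap 2 leaves 1.
Binding limit: min(1, 1) = 1.

1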